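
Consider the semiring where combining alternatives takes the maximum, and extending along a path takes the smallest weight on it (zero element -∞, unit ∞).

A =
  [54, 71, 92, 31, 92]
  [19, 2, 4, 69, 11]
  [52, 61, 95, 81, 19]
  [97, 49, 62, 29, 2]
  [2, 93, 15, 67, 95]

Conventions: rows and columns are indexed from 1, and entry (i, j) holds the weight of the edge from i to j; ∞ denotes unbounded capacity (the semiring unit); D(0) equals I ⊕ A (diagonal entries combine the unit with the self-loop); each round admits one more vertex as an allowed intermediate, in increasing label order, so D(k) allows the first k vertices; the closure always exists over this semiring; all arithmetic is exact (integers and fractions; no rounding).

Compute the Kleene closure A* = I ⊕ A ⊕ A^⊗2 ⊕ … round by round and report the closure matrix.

D(0):
  [∞, 71, 92, 31, 92]
  [19, ∞, 4, 69, 11]
  [52, 61, ∞, 81, 19]
  [97, 49, 62, ∞, 2]
  [2, 93, 15, 67, ∞]
D(1):
  [∞, 71, 92, 31, 92]
  [19, ∞, 19, 69, 19]
  [52, 61, ∞, 81, 52]
  [97, 71, 92, ∞, 92]
  [2, 93, 15, 67, ∞]
D(2):
  [∞, 71, 92, 69, 92]
  [19, ∞, 19, 69, 19]
  [52, 61, ∞, 81, 52]
  [97, 71, 92, ∞, 92]
  [19, 93, 19, 69, ∞]
D(3):
  [∞, 71, 92, 81, 92]
  [19, ∞, 19, 69, 19]
  [52, 61, ∞, 81, 52]
  [97, 71, 92, ∞, 92]
  [19, 93, 19, 69, ∞]
D(4):
  [∞, 71, 92, 81, 92]
  [69, ∞, 69, 69, 69]
  [81, 71, ∞, 81, 81]
  [97, 71, 92, ∞, 92]
  [69, 93, 69, 69, ∞]
D(5):
  [∞, 92, 92, 81, 92]
  [69, ∞, 69, 69, 69]
  [81, 81, ∞, 81, 81]
  [97, 92, 92, ∞, 92]
  [69, 93, 69, 69, ∞]
Answer: A* = [[∞, 92, 92, 81, 92], [69, ∞, 69, 69, 69], [81, 81, ∞, 81, 81], [97, 92, 92, ∞, 92], [69, 93, 69, 69, ∞]]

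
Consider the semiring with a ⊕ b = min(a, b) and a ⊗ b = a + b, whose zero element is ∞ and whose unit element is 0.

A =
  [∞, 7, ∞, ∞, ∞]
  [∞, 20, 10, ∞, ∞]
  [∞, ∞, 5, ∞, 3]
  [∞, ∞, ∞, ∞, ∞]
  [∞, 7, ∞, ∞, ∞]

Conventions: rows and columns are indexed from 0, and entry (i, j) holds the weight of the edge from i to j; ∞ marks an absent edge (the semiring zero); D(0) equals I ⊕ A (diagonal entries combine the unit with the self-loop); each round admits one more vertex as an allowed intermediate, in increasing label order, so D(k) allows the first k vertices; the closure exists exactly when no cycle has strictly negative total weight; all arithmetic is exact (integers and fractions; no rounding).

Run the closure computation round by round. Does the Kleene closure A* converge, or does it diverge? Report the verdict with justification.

D(0):
  [0, 7, ∞, ∞, ∞]
  [∞, 0, 10, ∞, ∞]
  [∞, ∞, 0, ∞, 3]
  [∞, ∞, ∞, 0, ∞]
  [∞, 7, ∞, ∞, 0]
D(1):
  [0, 7, ∞, ∞, ∞]
  [∞, 0, 10, ∞, ∞]
  [∞, ∞, 0, ∞, 3]
  [∞, ∞, ∞, 0, ∞]
  [∞, 7, ∞, ∞, 0]
D(2):
  [0, 7, 17, ∞, ∞]
  [∞, 0, 10, ∞, ∞]
  [∞, ∞, 0, ∞, 3]
  [∞, ∞, ∞, 0, ∞]
  [∞, 7, 17, ∞, 0]
D(3):
  [0, 7, 17, ∞, 20]
  [∞, 0, 10, ∞, 13]
  [∞, ∞, 0, ∞, 3]
  [∞, ∞, ∞, 0, ∞]
  [∞, 7, 17, ∞, 0]
D(4):
  [0, 7, 17, ∞, 20]
  [∞, 0, 10, ∞, 13]
  [∞, ∞, 0, ∞, 3]
  [∞, ∞, ∞, 0, ∞]
  [∞, 7, 17, ∞, 0]
D(5):
  [0, 7, 17, ∞, 20]
  [∞, 0, 10, ∞, 13]
  [∞, 10, 0, ∞, 3]
  [∞, ∞, ∞, 0, ∞]
  [∞, 7, 17, ∞, 0]
Key observation: every diagonal entry stays at the unit through all rounds, so no improving cycle exists.
Answer: CONVERGES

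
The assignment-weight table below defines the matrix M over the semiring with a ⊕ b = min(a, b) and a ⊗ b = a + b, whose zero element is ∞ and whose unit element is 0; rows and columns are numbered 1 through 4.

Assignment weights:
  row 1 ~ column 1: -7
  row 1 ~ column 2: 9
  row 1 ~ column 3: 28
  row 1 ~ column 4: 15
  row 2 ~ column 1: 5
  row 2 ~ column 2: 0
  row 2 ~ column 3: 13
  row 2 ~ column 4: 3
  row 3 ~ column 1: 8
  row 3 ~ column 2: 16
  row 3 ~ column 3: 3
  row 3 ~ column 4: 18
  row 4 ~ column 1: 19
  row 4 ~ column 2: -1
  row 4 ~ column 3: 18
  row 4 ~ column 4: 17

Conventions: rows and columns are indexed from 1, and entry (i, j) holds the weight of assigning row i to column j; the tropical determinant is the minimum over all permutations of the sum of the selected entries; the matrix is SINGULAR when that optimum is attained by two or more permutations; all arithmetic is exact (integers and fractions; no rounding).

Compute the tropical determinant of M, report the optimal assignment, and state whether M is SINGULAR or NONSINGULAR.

σ = (1, 2, 3, 4): (-7) + 0 + 3 + 17 = 13
σ = (1, 2, 4, 3): (-7) + 0 + 18 + 18 = 29
σ = (1, 3, 2, 4): (-7) + 13 + 16 + 17 = 39
σ = (1, 3, 4, 2): (-7) + 13 + 18 + (-1) = 23
σ = (1, 4, 2, 3): (-7) + 3 + 16 + 18 = 30
σ = (1, 4, 3, 2): (-7) + 3 + 3 + (-1) = -2
σ = (2, 1, 3, 4): 9 + 5 + 3 + 17 = 34
σ = (2, 1, 4, 3): 9 + 5 + 18 + 18 = 50
σ = (2, 3, 1, 4): 9 + 13 + 8 + 17 = 47
σ = (2, 3, 4, 1): 9 + 13 + 18 + 19 = 59
σ = (2, 4, 1, 3): 9 + 3 + 8 + 18 = 38
σ = (2, 4, 3, 1): 9 + 3 + 3 + 19 = 34
σ = (3, 1, 2, 4): 28 + 5 + 16 + 17 = 66
σ = (3, 1, 4, 2): 28 + 5 + 18 + (-1) = 50
σ = (3, 2, 1, 4): 28 + 0 + 8 + 17 = 53
σ = (3, 2, 4, 1): 28 + 0 + 18 + 19 = 65
σ = (3, 4, 1, 2): 28 + 3 + 8 + (-1) = 38
σ = (3, 4, 2, 1): 28 + 3 + 16 + 19 = 66
σ = (4, 1, 2, 3): 15 + 5 + 16 + 18 = 54
σ = (4, 1, 3, 2): 15 + 5 + 3 + (-1) = 22
σ = (4, 2, 1, 3): 15 + 0 + 8 + 18 = 41
σ = (4, 2, 3, 1): 15 + 0 + 3 + 19 = 37
σ = (4, 3, 1, 2): 15 + 13 + 8 + (-1) = 35
σ = (4, 3, 2, 1): 15 + 13 + 16 + 19 = 63
Optimal value attained by: σ = (1, 4, 3, 2).
Answer: det⊕(M) = -2; verdict: NONSINGULAR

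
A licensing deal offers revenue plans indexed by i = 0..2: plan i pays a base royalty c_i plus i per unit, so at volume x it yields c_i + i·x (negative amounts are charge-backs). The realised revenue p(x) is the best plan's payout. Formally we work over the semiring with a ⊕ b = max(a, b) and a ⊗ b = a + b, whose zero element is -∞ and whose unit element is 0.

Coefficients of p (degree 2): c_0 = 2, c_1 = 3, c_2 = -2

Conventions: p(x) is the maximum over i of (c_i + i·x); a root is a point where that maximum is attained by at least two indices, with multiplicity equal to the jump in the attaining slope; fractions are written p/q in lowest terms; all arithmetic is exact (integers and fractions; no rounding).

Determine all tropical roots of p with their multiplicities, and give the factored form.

hull edge (i=0, c=2) to (i=1, c=3): slope 1, span 1
hull edge (i=1, c=3) to (i=2, c=-2): slope -5, span 1
Factored form: p(x) = -2 ⊗ (x ⊕ (-1)) ⊗ (x ⊕ 5)
Answer: roots = -1 (mult 1), 5 (mult 1)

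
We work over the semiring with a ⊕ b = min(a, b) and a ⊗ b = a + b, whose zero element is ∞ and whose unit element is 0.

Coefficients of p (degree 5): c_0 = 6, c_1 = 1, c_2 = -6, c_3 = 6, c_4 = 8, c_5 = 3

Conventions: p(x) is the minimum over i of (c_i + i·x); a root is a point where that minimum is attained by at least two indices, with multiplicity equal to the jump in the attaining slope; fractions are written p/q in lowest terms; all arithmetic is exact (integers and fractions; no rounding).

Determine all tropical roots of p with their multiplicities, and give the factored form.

hull edge (i=0, c=6) to (i=2, c=-6): slope -6, span 2
hull edge (i=2, c=-6) to (i=5, c=3): slope 3, span 3
Factored form: p(x) = 3 ⊗ (x ⊕ (-3)) ⊗ (x ⊕ (-3)) ⊗ (x ⊕ (-3)) ⊗ (x ⊕ 6) ⊗ (x ⊕ 6)
Answer: roots = -3 (mult 3), 6 (mult 2)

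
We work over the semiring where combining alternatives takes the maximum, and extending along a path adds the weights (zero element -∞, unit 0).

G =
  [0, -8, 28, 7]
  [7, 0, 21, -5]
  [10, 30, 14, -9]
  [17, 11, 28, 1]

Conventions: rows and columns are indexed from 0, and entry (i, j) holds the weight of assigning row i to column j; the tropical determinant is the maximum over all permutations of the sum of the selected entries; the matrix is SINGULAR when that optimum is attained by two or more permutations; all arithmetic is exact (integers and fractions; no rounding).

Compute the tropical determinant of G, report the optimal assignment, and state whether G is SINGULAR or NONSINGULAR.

σ = (0, 1, 2, 3): 0 + 0 + 14 + 1 = 15
σ = (0, 1, 3, 2): 0 + 0 + (-9) + 28 = 19
σ = (0, 2, 1, 3): 0 + 21 + 30 + 1 = 52
σ = (0, 2, 3, 1): 0 + 21 + (-9) + 11 = 23
σ = (0, 3, 1, 2): 0 + (-5) + 30 + 28 = 53
σ = (0, 3, 2, 1): 0 + (-5) + 14 + 11 = 20
σ = (1, 0, 2, 3): (-8) + 7 + 14 + 1 = 14
σ = (1, 0, 3, 2): (-8) + 7 + (-9) + 28 = 18
σ = (1, 2, 0, 3): (-8) + 21 + 10 + 1 = 24
σ = (1, 2, 3, 0): (-8) + 21 + (-9) + 17 = 21
σ = (1, 3, 0, 2): (-8) + (-5) + 10 + 28 = 25
σ = (1, 3, 2, 0): (-8) + (-5) + 14 + 17 = 18
σ = (2, 0, 1, 3): 28 + 7 + 30 + 1 = 66
σ = (2, 0, 3, 1): 28 + 7 + (-9) + 11 = 37
σ = (2, 1, 0, 3): 28 + 0 + 10 + 1 = 39
σ = (2, 1, 3, 0): 28 + 0 + (-9) + 17 = 36
σ = (2, 3, 0, 1): 28 + (-5) + 10 + 11 = 44
σ = (2, 3, 1, 0): 28 + (-5) + 30 + 17 = 70
σ = (3, 0, 1, 2): 7 + 7 + 30 + 28 = 72
σ = (3, 0, 2, 1): 7 + 7 + 14 + 11 = 39
σ = (3, 1, 0, 2): 7 + 0 + 10 + 28 = 45
σ = (3, 1, 2, 0): 7 + 0 + 14 + 17 = 38
σ = (3, 2, 0, 1): 7 + 21 + 10 + 11 = 49
σ = (3, 2, 1, 0): 7 + 21 + 30 + 17 = 75
Optimal value attained by: σ = (3, 2, 1, 0).
Answer: det⊕(G) = 75; verdict: NONSINGULAR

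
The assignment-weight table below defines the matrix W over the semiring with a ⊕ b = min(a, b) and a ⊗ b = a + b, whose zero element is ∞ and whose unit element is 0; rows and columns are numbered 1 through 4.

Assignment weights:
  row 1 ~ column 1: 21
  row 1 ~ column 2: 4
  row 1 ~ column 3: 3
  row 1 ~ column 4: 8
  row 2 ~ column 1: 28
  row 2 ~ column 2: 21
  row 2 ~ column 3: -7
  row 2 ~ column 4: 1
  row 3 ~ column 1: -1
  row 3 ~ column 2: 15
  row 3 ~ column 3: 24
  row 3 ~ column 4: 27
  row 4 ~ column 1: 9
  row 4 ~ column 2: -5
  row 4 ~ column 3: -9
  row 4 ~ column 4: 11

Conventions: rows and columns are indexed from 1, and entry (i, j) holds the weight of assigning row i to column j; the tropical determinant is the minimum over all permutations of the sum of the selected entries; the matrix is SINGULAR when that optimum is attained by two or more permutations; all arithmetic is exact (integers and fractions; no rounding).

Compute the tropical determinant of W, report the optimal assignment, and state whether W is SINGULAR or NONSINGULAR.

σ = (1, 2, 3, 4): 21 + 21 + 24 + 11 = 77
σ = (1, 2, 4, 3): 21 + 21 + 27 + (-9) = 60
σ = (1, 3, 2, 4): 21 + (-7) + 15 + 11 = 40
σ = (1, 3, 4, 2): 21 + (-7) + 27 + (-5) = 36
σ = (1, 4, 2, 3): 21 + 1 + 15 + (-9) = 28
σ = (1, 4, 3, 2): 21 + 1 + 24 + (-5) = 41
σ = (2, 1, 3, 4): 4 + 28 + 24 + 11 = 67
σ = (2, 1, 4, 3): 4 + 28 + 27 + (-9) = 50
σ = (2, 3, 1, 4): 4 + (-7) + (-1) + 11 = 7
σ = (2, 3, 4, 1): 4 + (-7) + 27 + 9 = 33
σ = (2, 4, 1, 3): 4 + 1 + (-1) + (-9) = -5
σ = (2, 4, 3, 1): 4 + 1 + 24 + 9 = 38
σ = (3, 1, 2, 4): 3 + 28 + 15 + 11 = 57
σ = (3, 1, 4, 2): 3 + 28 + 27 + (-5) = 53
σ = (3, 2, 1, 4): 3 + 21 + (-1) + 11 = 34
σ = (3, 2, 4, 1): 3 + 21 + 27 + 9 = 60
σ = (3, 4, 1, 2): 3 + 1 + (-1) + (-5) = -2
σ = (3, 4, 2, 1): 3 + 1 + 15 + 9 = 28
σ = (4, 1, 2, 3): 8 + 28 + 15 + (-9) = 42
σ = (4, 1, 3, 2): 8 + 28 + 24 + (-5) = 55
σ = (4, 2, 1, 3): 8 + 21 + (-1) + (-9) = 19
σ = (4, 2, 3, 1): 8 + 21 + 24 + 9 = 62
σ = (4, 3, 1, 2): 8 + (-7) + (-1) + (-5) = -5
σ = (4, 3, 2, 1): 8 + (-7) + 15 + 9 = 25
Optimal value attained by: σ = (2, 4, 1, 3).
Answer: det⊕(W) = -5; verdict: SINGULAR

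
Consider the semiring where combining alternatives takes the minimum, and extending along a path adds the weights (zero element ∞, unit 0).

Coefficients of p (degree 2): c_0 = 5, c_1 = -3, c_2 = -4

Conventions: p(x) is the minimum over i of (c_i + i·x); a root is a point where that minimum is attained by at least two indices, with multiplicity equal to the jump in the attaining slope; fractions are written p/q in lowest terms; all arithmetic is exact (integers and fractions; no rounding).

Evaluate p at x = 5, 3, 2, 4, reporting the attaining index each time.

p(5) = min(5+0·5=5, -3+1·5=2, -4+2·5=6) = 2 (attained by i=1)
p(3) = min(5+0·3=5, -3+1·3=0, -4+2·3=2) = 0 (attained by i=1)
p(2) = min(5+0·2=5, -3+1·2=-1, -4+2·2=0) = -1 (attained by i=1)
p(4) = min(5+0·4=5, -3+1·4=1, -4+2·4=4) = 1 (attained by i=1)
Answer: p(5) = 2; p(3) = 0; p(2) = -1; p(4) = 1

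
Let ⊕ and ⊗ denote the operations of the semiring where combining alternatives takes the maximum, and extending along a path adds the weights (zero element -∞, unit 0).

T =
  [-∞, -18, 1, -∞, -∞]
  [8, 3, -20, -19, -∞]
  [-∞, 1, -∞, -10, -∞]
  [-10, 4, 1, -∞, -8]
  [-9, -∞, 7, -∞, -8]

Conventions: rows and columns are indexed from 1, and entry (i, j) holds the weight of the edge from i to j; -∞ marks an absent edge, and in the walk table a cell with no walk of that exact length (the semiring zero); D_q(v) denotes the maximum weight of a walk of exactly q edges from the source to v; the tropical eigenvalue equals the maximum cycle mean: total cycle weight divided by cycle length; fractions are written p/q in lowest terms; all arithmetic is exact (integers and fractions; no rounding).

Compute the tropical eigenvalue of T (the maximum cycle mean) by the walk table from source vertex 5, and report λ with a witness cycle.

q=0: [-∞, -∞, -∞, -∞, 0]
q=1: [-9, -∞, 7, -∞, -8]
q=2: [-17, 8, -1, -3, -16]
q=3: [16, 11, -2, -11, -11]
q=4: [19, 14, 17, -8, -19]
q=5: [22, 18, 20, 7, -16]
Optimal cycle mean attained by: cycle 1->3->2->1, total 1 + 1 + 8, length 3.
Answer: λ = 10/3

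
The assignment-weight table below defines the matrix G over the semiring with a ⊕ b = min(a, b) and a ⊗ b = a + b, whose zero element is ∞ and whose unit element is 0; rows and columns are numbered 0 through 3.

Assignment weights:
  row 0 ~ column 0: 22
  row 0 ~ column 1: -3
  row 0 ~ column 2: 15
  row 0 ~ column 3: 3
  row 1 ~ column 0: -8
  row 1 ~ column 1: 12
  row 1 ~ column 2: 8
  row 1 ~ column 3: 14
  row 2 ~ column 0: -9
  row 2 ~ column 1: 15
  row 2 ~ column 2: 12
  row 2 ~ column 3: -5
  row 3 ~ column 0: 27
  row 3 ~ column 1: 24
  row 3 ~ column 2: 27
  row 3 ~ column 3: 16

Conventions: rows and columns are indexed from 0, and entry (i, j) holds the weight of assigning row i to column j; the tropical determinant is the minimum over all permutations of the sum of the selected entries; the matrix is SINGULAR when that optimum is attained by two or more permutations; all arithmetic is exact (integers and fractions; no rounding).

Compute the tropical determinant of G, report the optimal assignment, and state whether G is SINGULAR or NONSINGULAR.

σ = (0, 1, 2, 3): 22 + 12 + 12 + 16 = 62
σ = (0, 1, 3, 2): 22 + 12 + (-5) + 27 = 56
σ = (0, 2, 1, 3): 22 + 8 + 15 + 16 = 61
σ = (0, 2, 3, 1): 22 + 8 + (-5) + 24 = 49
σ = (0, 3, 1, 2): 22 + 14 + 15 + 27 = 78
σ = (0, 3, 2, 1): 22 + 14 + 12 + 24 = 72
σ = (1, 0, 2, 3): (-3) + (-8) + 12 + 16 = 17
σ = (1, 0, 3, 2): (-3) + (-8) + (-5) + 27 = 11
σ = (1, 2, 0, 3): (-3) + 8 + (-9) + 16 = 12
σ = (1, 2, 3, 0): (-3) + 8 + (-5) + 27 = 27
σ = (1, 3, 0, 2): (-3) + 14 + (-9) + 27 = 29
σ = (1, 3, 2, 0): (-3) + 14 + 12 + 27 = 50
σ = (2, 0, 1, 3): 15 + (-8) + 15 + 16 = 38
σ = (2, 0, 3, 1): 15 + (-8) + (-5) + 24 = 26
σ = (2, 1, 0, 3): 15 + 12 + (-9) + 16 = 34
σ = (2, 1, 3, 0): 15 + 12 + (-5) + 27 = 49
σ = (2, 3, 0, 1): 15 + 14 + (-9) + 24 = 44
σ = (2, 3, 1, 0): 15 + 14 + 15 + 27 = 71
σ = (3, 0, 1, 2): 3 + (-8) + 15 + 27 = 37
σ = (3, 0, 2, 1): 3 + (-8) + 12 + 24 = 31
σ = (3, 1, 0, 2): 3 + 12 + (-9) + 27 = 33
σ = (3, 1, 2, 0): 3 + 12 + 12 + 27 = 54
σ = (3, 2, 0, 1): 3 + 8 + (-9) + 24 = 26
σ = (3, 2, 1, 0): 3 + 8 + 15 + 27 = 53
Optimal value attained by: σ = (1, 0, 3, 2).
Answer: det⊕(G) = 11; verdict: NONSINGULAR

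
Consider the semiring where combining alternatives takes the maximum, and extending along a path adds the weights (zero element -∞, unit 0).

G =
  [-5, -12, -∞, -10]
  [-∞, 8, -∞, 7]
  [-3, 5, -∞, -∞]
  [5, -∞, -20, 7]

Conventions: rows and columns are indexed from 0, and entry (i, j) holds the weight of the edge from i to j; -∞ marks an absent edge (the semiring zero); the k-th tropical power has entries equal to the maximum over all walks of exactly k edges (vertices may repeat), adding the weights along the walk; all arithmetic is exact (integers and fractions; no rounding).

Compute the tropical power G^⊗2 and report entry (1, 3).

G^⊗2:
  [-5, -4, -30, -3]
  [12, 16, -13, 15]
  [-8, 13, -∞, 12]
  [12, -7, -13, 14]
Key observation: the optimum is the walk 1->1->3, with weight 8 + 7 = 15.
Optimal value attained by: walk 1->1->3.
Answer: (G^⊗2)[1][3] = 15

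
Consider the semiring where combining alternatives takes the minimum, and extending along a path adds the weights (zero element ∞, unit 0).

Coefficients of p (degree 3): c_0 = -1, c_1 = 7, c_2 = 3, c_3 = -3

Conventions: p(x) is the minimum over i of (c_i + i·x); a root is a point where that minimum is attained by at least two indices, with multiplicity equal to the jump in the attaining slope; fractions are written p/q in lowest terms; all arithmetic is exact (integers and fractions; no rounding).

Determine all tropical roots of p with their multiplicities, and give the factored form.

hull edge (i=0, c=-1) to (i=3, c=-3): slope -2/3, span 3
Factored form: p(x) = -3 ⊗ (x ⊕ 2/3) ⊗ (x ⊕ 2/3) ⊗ (x ⊕ 2/3)
Answer: roots = 2/3 (mult 3)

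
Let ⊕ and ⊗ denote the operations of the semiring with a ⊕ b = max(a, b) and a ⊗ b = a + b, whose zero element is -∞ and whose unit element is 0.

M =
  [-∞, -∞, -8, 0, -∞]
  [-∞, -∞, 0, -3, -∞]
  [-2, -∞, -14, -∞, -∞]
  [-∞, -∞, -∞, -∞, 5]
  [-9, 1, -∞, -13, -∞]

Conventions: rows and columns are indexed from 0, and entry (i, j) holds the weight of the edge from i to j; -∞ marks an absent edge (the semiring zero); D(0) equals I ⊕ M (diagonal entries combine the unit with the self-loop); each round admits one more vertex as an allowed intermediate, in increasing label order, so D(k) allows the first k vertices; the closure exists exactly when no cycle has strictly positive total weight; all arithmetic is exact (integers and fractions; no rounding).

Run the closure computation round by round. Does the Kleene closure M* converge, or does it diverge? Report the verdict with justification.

D(0):
  [0, -∞, -8, 0, -∞]
  [-∞, 0, 0, -3, -∞]
  [-2, -∞, 0, -∞, -∞]
  [-∞, -∞, -∞, 0, 5]
  [-9, 1, -∞, -13, 0]
D(1):
  [0, -∞, -8, 0, -∞]
  [-∞, 0, 0, -3, -∞]
  [-2, -∞, 0, -2, -∞]
  [-∞, -∞, -∞, 0, 5]
  [-9, 1, -17, -9, 0]
D(2):
  [0, -∞, -8, 0, -∞]
  [-∞, 0, 0, -3, -∞]
  [-2, -∞, 0, -2, -∞]
  [-∞, -∞, -∞, 0, 5]
  [-9, 1, 1, -2, 0]
D(3):
  [0, -∞, -8, 0, -∞]
  [-2, 0, 0, -2, -∞]
  [-2, -∞, 0, -2, -∞]
  [-∞, -∞, -∞, 0, 5]
  [-1, 1, 1, -1, 0]
Detection: at round 4, diagonal entry (4, 4) turns strictly positive.
Key observation: the cycle 4->1->2->0->3->4 has total weight 1 + 0 + (-2) + 0 + 5, which is strictly positive.
Answer: DIVERGES — positive cycle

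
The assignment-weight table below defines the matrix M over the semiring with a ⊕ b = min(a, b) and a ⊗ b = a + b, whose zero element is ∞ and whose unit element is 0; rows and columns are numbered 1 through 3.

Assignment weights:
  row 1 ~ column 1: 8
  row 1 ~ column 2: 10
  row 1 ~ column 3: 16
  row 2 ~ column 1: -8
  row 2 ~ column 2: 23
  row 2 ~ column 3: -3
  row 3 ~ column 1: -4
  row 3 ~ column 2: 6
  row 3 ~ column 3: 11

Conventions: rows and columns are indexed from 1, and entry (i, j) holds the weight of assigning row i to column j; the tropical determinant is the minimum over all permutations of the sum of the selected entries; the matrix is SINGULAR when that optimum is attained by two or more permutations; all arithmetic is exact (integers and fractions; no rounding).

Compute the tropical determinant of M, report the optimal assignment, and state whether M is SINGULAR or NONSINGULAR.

σ = (1, 2, 3): 8 + 23 + 11 = 42
σ = (1, 3, 2): 8 + (-3) + 6 = 11
σ = (2, 1, 3): 10 + (-8) + 11 = 13
σ = (2, 3, 1): 10 + (-3) + (-4) = 3
σ = (3, 1, 2): 16 + (-8) + 6 = 14
σ = (3, 2, 1): 16 + 23 + (-4) = 35
Optimal value attained by: σ = (2, 3, 1).
Answer: det⊕(M) = 3; verdict: NONSINGULAR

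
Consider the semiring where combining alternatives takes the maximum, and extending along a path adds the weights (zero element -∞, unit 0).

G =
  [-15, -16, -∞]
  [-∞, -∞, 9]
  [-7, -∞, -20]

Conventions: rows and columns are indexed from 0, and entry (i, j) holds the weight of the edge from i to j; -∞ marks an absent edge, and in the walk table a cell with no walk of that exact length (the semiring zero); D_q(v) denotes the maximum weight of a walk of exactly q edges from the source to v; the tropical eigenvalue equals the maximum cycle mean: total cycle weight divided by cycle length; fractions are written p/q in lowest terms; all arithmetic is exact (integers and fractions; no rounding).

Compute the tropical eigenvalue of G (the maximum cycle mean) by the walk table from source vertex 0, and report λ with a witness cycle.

q=0: [0, -∞, -∞]
q=1: [-15, -16, -∞]
q=2: [-30, -31, -7]
q=3: [-14, -46, -22]
Optimal cycle mean attained by: cycle 0->1->2->0, total (-16) + 9 + (-7), length 3.
Answer: λ = -14/3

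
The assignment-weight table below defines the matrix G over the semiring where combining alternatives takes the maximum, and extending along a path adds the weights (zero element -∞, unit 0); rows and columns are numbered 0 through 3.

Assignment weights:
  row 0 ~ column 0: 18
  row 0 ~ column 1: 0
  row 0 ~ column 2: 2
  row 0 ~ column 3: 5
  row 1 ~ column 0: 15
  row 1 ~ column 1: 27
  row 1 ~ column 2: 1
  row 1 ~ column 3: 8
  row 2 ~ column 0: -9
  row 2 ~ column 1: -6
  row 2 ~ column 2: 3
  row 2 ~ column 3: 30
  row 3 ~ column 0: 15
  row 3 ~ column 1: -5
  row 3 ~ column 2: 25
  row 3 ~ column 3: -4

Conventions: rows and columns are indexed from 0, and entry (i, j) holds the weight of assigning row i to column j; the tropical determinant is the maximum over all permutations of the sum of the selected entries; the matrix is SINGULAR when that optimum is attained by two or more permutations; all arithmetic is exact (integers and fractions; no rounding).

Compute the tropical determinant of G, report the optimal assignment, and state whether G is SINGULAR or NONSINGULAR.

σ = (0, 1, 2, 3): 18 + 27 + 3 + (-4) = 44
σ = (0, 1, 3, 2): 18 + 27 + 30 + 25 = 100
σ = (0, 2, 1, 3): 18 + 1 + (-6) + (-4) = 9
σ = (0, 2, 3, 1): 18 + 1 + 30 + (-5) = 44
σ = (0, 3, 1, 2): 18 + 8 + (-6) + 25 = 45
σ = (0, 3, 2, 1): 18 + 8 + 3 + (-5) = 24
σ = (1, 0, 2, 3): 0 + 15 + 3 + (-4) = 14
σ = (1, 0, 3, 2): 0 + 15 + 30 + 25 = 70
σ = (1, 2, 0, 3): 0 + 1 + (-9) + (-4) = -12
σ = (1, 2, 3, 0): 0 + 1 + 30 + 15 = 46
σ = (1, 3, 0, 2): 0 + 8 + (-9) + 25 = 24
σ = (1, 3, 2, 0): 0 + 8 + 3 + 15 = 26
σ = (2, 0, 1, 3): 2 + 15 + (-6) + (-4) = 7
σ = (2, 0, 3, 1): 2 + 15 + 30 + (-5) = 42
σ = (2, 1, 0, 3): 2 + 27 + (-9) + (-4) = 16
σ = (2, 1, 3, 0): 2 + 27 + 30 + 15 = 74
σ = (2, 3, 0, 1): 2 + 8 + (-9) + (-5) = -4
σ = (2, 3, 1, 0): 2 + 8 + (-6) + 15 = 19
σ = (3, 0, 1, 2): 5 + 15 + (-6) + 25 = 39
σ = (3, 0, 2, 1): 5 + 15 + 3 + (-5) = 18
σ = (3, 1, 0, 2): 5 + 27 + (-9) + 25 = 48
σ = (3, 1, 2, 0): 5 + 27 + 3 + 15 = 50
σ = (3, 2, 0, 1): 5 + 1 + (-9) + (-5) = -8
σ = (3, 2, 1, 0): 5 + 1 + (-6) + 15 = 15
Optimal value attained by: σ = (0, 1, 3, 2).
Answer: det⊕(G) = 100; verdict: NONSINGULAR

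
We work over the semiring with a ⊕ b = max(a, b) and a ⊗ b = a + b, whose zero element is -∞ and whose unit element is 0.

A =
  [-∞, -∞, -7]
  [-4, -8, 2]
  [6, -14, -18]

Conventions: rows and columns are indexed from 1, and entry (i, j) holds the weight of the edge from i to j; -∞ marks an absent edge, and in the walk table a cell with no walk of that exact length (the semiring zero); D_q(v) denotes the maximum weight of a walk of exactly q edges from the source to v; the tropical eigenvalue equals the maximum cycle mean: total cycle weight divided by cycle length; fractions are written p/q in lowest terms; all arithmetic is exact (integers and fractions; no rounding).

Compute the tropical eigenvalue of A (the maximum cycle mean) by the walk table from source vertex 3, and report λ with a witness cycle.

q=0: [-∞, -∞, 0]
q=1: [6, -14, -18]
q=2: [-12, -22, -1]
q=3: [5, -15, -19]
Optimal cycle mean attained by: cycle 1->3->1, total (-7) + 6, length 2.
Answer: λ = -1/2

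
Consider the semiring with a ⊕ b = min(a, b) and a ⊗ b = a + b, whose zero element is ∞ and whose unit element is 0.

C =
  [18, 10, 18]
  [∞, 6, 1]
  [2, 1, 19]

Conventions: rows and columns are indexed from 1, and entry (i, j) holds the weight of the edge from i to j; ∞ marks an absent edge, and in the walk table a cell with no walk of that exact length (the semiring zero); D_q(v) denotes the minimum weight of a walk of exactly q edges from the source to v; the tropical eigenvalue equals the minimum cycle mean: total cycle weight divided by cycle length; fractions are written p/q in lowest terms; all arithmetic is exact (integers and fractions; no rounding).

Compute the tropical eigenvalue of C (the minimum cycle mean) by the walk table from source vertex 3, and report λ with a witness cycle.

q=0: [∞, ∞, 0]
q=1: [2, 1, 19]
q=2: [20, 7, 2]
q=3: [4, 3, 8]
Optimal cycle mean attained by: cycle 2->3->2, total 1 + 1, length 2.
Answer: λ = 1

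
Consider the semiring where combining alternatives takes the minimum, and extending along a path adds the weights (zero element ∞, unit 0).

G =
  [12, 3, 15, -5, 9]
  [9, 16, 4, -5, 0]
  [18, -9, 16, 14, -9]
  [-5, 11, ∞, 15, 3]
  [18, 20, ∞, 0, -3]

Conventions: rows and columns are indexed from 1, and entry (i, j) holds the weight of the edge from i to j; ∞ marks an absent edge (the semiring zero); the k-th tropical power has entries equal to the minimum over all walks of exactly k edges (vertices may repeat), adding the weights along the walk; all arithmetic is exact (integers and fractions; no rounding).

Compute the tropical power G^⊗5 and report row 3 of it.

G^⊗2:
  [-10, 6, 7, -2, -2]
  [-10, -5, 20, 0, -5]
  [0, 7, -5, -14, -12]
  [7, -2, 10, -10, 0]
  [-5, 11, 24, -3, -6]
G^⊗3:
  [-7, -7, 5, -15, -5]
  [-5, -7, -1, -15, -8]
  [-19, -14, 11, -12, -15]
  [-15, 1, 2, -7, -7]
  [-8, -2, 10, -10, -9]
G^⊗4:
  [-20, -4, -3, -12, -12]
  [-20, -10, -3, -12, -12]
  [-17, -16, -10, -24, -18]
  [-12, -12, 0, -20, -10]
  [-15, -5, 2, -13, -12]
G^⊗5:
  [-17, -17, -5, -25, -15]
  [-17, -17, -6, -25, -15]
  [-29, -19, -12, -22, -21]
  [-25, -9, -8, -17, -17]
  [-18, -12, -1, -20, -15]
Answer: row 3 of G^⊗5 = [-29, -19, -12, -22, -21]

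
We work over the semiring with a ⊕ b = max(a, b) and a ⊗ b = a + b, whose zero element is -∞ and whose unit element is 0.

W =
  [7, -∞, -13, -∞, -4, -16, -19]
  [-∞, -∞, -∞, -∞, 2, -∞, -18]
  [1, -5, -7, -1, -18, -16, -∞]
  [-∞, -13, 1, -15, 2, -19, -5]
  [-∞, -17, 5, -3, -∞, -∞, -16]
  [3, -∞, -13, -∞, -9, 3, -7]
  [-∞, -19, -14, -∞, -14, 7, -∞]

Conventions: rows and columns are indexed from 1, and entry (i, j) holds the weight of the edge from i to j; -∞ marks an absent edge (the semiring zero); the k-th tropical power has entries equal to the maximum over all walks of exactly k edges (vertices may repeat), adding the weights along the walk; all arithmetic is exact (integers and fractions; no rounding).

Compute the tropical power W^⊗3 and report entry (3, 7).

W^⊗2:
  [14, -18, 1, -7, 3, -9, -12]
  [-∞, -15, 7, -1, -32, -11, -14]
  [8, -12, 0, -8, 1, -13, -6]
  [2, -4, 7, 0, -11, 2, -14]
  [6, 0, -2, 4, -1, -9, -8]
  [10, -18, -4, -12, -1, 6, -4]
  [10, -19, -6, -15, -2, 10, 0]
W^⊗3:
  [21, -4, 8, 0, 10, -2, -5]
  [8, 2, 0, 6, 1, -7, -6]
  [15, -5, 6, -1, 4, 1, -11]
  [9, 2, 1, 6, 2, 5, -5]
  [13, -7, 5, -3, 6, -1, -1]
  [17, -9, 4, -4, 6, 9, -1]
  [17, -11, 3, -5, 6, 13, 3]
Key observation: the optimum is the walk 3->1->1->7, with weight 1 + 7 + (-19) = -11.
Optimal value attained by: walk 3->1->1->7.
Answer: (W^⊗3)[3][7] = -11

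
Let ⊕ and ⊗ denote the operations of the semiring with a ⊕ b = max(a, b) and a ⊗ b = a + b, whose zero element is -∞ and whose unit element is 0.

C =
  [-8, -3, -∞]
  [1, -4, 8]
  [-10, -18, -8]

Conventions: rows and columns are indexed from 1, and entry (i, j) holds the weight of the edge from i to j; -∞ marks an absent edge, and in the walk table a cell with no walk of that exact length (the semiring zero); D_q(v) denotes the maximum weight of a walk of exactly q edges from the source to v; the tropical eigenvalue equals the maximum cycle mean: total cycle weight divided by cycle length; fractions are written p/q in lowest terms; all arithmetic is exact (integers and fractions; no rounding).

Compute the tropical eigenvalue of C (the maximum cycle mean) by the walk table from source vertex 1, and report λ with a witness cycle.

q=0: [0, -∞, -∞]
q=1: [-8, -3, -∞]
q=2: [-2, -7, 5]
q=3: [-5, -5, 1]
Optimal cycle mean attained by: cycle 1->2->1, total (-3) + 1, length 2.
Answer: λ = -1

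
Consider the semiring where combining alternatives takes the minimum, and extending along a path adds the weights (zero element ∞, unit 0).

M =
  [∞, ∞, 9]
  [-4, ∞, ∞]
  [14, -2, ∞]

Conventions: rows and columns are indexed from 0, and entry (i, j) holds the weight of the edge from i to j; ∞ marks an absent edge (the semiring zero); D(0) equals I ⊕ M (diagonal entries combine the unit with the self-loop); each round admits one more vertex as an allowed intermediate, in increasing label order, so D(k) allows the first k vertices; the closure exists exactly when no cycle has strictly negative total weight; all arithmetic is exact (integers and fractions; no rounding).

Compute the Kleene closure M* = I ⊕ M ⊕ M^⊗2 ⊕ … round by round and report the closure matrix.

D(0):
  [0, ∞, 9]
  [-4, 0, ∞]
  [14, -2, 0]
D(1):
  [0, ∞, 9]
  [-4, 0, 5]
  [14, -2, 0]
D(2):
  [0, ∞, 9]
  [-4, 0, 5]
  [-6, -2, 0]
D(3):
  [0, 7, 9]
  [-4, 0, 5]
  [-6, -2, 0]
Answer: M* = [[0, 7, 9], [-4, 0, 5], [-6, -2, 0]]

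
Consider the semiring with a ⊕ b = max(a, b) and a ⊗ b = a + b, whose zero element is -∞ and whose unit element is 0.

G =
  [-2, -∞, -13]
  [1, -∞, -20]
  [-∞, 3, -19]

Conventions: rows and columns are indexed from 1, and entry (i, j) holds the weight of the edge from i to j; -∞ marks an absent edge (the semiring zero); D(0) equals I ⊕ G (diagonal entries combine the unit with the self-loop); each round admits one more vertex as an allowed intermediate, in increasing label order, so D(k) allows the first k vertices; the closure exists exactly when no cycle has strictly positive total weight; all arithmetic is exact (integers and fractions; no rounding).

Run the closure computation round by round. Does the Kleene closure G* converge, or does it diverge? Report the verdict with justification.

D(0):
  [0, -∞, -13]
  [1, 0, -20]
  [-∞, 3, 0]
D(1):
  [0, -∞, -13]
  [1, 0, -12]
  [-∞, 3, 0]
D(2):
  [0, -∞, -13]
  [1, 0, -12]
  [4, 3, 0]
D(3):
  [0, -10, -13]
  [1, 0, -12]
  [4, 3, 0]
Key observation: every diagonal entry stays at the unit through all rounds, so no improving cycle exists.
Answer: CONVERGES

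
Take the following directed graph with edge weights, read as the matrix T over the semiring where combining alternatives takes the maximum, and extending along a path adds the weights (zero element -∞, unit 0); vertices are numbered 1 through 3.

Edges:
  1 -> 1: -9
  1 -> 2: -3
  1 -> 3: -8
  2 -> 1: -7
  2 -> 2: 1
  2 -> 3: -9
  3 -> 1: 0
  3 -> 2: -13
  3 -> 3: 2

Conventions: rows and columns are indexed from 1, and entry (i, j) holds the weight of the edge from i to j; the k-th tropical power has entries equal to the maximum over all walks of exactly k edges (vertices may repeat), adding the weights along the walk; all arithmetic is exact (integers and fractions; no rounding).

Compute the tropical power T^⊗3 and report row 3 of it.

T^⊗2:
  [-8, -2, -6]
  [-6, 2, -7]
  [2, -3, 4]
T^⊗3:
  [-6, -1, -4]
  [-5, 3, -5]
  [4, -1, 6]
Answer: row 3 of T^⊗3 = [4, -1, 6]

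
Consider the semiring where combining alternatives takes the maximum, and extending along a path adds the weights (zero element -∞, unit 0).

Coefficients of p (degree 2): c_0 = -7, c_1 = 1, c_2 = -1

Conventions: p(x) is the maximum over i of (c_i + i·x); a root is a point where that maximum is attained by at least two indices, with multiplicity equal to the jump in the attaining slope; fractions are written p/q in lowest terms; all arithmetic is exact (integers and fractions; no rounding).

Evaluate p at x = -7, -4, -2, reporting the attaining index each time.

p(-7) = max(-7+0·(-7)=-7, 1+1·(-7)=-6, -1+2·(-7)=-15) = -6 (attained by i=1)
p(-4) = max(-7+0·(-4)=-7, 1+1·(-4)=-3, -1+2·(-4)=-9) = -3 (attained by i=1)
p(-2) = max(-7+0·(-2)=-7, 1+1·(-2)=-1, -1+2·(-2)=-5) = -1 (attained by i=1)
Answer: p(-7) = -6; p(-4) = -3; p(-2) = -1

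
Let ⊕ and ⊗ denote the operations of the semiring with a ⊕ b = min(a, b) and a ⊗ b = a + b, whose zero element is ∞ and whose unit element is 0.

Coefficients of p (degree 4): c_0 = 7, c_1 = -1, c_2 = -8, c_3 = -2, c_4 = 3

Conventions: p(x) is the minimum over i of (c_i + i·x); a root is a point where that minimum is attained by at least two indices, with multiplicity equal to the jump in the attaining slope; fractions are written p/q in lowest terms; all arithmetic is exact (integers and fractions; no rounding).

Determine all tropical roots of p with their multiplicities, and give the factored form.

hull edge (i=0, c=7) to (i=1, c=-1): slope -8, span 1
hull edge (i=1, c=-1) to (i=2, c=-8): slope -7, span 1
hull edge (i=2, c=-8) to (i=4, c=3): slope 11/2, span 2
Factored form: p(x) = 3 ⊗ (x ⊕ (-11/2)) ⊗ (x ⊕ (-11/2)) ⊗ (x ⊕ 7) ⊗ (x ⊕ 8)
Answer: roots = -11/2 (mult 2), 7 (mult 1), 8 (mult 1)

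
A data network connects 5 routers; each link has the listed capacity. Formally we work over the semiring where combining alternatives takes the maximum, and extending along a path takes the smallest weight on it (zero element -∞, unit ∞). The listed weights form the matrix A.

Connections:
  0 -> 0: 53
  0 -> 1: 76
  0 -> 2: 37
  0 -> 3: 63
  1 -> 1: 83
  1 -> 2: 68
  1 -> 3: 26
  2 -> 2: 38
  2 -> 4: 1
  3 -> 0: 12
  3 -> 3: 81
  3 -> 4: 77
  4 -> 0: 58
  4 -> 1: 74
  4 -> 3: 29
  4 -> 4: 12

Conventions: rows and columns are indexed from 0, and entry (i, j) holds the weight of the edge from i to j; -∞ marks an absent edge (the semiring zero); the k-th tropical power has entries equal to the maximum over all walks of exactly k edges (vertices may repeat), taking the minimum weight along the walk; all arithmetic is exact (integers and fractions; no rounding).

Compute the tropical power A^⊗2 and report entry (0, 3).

A^⊗2:
  [53, 76, 68, 63, 63]
  [12, 83, 68, 26, 26]
  [1, 1, 38, 1, 1]
  [58, 74, 12, 81, 77]
  [53, 74, 68, 58, 29]
Key observation: the optimum is the walk 0->3->3, with weight 63 min 81 = 63.
Optimal value attained by: walk 0->3->3.
Answer: (A^⊗2)[0][3] = 63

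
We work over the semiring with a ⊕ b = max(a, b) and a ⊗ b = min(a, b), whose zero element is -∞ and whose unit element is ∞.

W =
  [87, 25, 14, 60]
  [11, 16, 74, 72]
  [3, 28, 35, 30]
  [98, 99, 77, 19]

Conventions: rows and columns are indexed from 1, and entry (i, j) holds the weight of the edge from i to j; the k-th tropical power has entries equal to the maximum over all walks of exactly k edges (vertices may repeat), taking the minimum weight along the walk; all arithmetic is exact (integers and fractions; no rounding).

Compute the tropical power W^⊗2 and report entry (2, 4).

W^⊗2:
  [87, 60, 60, 60]
  [72, 72, 72, 30]
  [30, 30, 35, 30]
  [87, 28, 74, 72]
Key observation: the optimum is the walk 2->3->4, with weight 74 min 30 = 30.
Optimal value attained by: walk 2->3->4.
Answer: (W^⊗2)[2][4] = 30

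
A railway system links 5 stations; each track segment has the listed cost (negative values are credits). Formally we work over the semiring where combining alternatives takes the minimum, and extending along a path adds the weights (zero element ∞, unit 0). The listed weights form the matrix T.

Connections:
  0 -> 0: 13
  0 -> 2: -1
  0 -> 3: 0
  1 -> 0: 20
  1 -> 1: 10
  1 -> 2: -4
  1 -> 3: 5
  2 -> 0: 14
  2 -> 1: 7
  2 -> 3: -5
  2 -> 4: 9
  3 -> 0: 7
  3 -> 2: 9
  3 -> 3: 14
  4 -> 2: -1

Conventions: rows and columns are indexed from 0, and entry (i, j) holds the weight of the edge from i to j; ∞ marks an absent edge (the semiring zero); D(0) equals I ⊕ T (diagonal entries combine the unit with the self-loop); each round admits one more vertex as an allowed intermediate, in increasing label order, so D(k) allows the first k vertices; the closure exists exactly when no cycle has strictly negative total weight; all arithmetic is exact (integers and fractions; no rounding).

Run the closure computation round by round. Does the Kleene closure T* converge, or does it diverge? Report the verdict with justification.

D(0):
  [0, ∞, -1, 0, ∞]
  [20, 0, -4, 5, ∞]
  [14, 7, 0, -5, 9]
  [7, ∞, 9, 0, ∞]
  [∞, ∞, -1, ∞, 0]
D(1):
  [0, ∞, -1, 0, ∞]
  [20, 0, -4, 5, ∞]
  [14, 7, 0, -5, 9]
  [7, ∞, 6, 0, ∞]
  [∞, ∞, -1, ∞, 0]
D(2):
  [0, ∞, -1, 0, ∞]
  [20, 0, -4, 5, ∞]
  [14, 7, 0, -5, 9]
  [7, ∞, 6, 0, ∞]
  [∞, ∞, -1, ∞, 0]
D(3):
  [0, 6, -1, -6, 8]
  [10, 0, -4, -9, 5]
  [14, 7, 0, -5, 9]
  [7, 13, 6, 0, 15]
  [13, 6, -1, -6, 0]
D(4):
  [0, 6, -1, -6, 8]
  [-2, 0, -4, -9, 5]
  [2, 7, 0, -5, 9]
  [7, 13, 6, 0, 15]
  [1, 6, -1, -6, 0]
D(5):
  [0, 6, -1, -6, 8]
  [-2, 0, -4, -9, 5]
  [2, 7, 0, -5, 9]
  [7, 13, 6, 0, 15]
  [1, 6, -1, -6, 0]
Key observation: every diagonal entry stays at the unit through all rounds, so no improving cycle exists.
Answer: CONVERGES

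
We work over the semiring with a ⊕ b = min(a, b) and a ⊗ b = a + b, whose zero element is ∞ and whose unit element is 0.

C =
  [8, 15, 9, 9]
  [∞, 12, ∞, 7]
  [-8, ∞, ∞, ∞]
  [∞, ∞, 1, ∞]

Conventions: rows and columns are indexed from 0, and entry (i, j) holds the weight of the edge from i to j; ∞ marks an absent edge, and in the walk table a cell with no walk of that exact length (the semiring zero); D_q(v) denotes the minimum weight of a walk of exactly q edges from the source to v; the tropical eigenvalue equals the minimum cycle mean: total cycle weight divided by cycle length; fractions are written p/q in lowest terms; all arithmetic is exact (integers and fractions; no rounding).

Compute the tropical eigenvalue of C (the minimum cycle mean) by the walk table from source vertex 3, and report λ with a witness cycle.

q=0: [∞, ∞, ∞, 0]
q=1: [∞, ∞, 1, ∞]
q=2: [-7, ∞, ∞, ∞]
q=3: [1, 8, 2, 2]
q=4: [-6, 16, 3, 10]
Optimal cycle mean attained by: cycle 0->2->0, total 9 + (-8), length 2.
Answer: λ = 1/2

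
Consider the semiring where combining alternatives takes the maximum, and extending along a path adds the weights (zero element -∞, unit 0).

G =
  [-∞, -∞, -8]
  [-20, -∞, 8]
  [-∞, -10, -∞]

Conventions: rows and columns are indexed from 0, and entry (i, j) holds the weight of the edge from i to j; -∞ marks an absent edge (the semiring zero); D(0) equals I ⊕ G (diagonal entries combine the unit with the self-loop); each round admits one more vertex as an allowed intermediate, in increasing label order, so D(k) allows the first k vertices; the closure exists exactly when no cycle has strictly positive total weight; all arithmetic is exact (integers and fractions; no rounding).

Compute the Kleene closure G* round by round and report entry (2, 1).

D(0):
  [0, -∞, -8]
  [-20, 0, 8]
  [-∞, -10, 0]
D(1):
  [0, -∞, -8]
  [-20, 0, 8]
  [-∞, -10, 0]
D(2):
  [0, -∞, -8]
  [-20, 0, 8]
  [-30, -10, 0]
D(3):
  [0, -18, -8]
  [-20, 0, 8]
  [-30, -10, 0]
Answer: G*[2][1] = -10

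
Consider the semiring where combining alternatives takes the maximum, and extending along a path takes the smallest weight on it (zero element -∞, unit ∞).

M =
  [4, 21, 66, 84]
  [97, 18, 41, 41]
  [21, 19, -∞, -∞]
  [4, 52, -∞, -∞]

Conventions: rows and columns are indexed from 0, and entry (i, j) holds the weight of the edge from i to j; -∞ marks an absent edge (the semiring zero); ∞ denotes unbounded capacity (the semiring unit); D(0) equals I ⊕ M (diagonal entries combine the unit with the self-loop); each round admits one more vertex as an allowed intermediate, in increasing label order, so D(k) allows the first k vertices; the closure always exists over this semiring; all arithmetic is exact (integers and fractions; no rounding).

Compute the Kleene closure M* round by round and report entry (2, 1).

D(0):
  [∞, 21, 66, 84]
  [97, ∞, 41, 41]
  [21, 19, ∞, -∞]
  [4, 52, -∞, ∞]
D(1):
  [∞, 21, 66, 84]
  [97, ∞, 66, 84]
  [21, 21, ∞, 21]
  [4, 52, 4, ∞]
D(2):
  [∞, 21, 66, 84]
  [97, ∞, 66, 84]
  [21, 21, ∞, 21]
  [52, 52, 52, ∞]
D(3):
  [∞, 21, 66, 84]
  [97, ∞, 66, 84]
  [21, 21, ∞, 21]
  [52, 52, 52, ∞]
D(4):
  [∞, 52, 66, 84]
  [97, ∞, 66, 84]
  [21, 21, ∞, 21]
  [52, 52, 52, ∞]
Answer: M*[2][1] = 21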